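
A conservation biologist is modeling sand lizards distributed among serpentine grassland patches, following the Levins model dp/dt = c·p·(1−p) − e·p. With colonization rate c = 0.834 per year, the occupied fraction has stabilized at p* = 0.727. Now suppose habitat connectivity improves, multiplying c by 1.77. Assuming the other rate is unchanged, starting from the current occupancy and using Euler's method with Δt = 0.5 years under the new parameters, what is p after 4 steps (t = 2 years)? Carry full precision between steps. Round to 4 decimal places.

0.8423

Balance c(1−p*) = e gives e = 0.834×(1 − 0.72700) = 0.22768.
Starting from p₀ = 0.72700; update p ← p + (dp/dt)·Δt with the new parameters.
step 1: Δp = +0.06373, p = 0.79073
step 2: Δp = +0.03212, p = 0.82285
step 3: Δp = +0.01392, p = 0.83676
step 4: Δp = +0.00556, p = 0.84232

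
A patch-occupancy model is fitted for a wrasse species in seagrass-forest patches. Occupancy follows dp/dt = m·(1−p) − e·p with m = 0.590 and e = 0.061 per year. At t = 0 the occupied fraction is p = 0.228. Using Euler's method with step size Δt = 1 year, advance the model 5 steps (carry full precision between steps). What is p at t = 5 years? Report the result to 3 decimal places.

Update rule: p ← p + [m·(1−p) − e·p]·Δt with Δt = 1.
p: 0.22800 → 0.66957  (Δp = +0.44157)
p: 0.66957 → 0.82368  (Δp = +0.15411)
p: 0.82368 → 0.87746  (Δp = +0.05378)
p: 0.87746 → 0.89624  (Δp = +0.01877)
p: 0.89624 → 0.90279  (Δp = +0.00655)

0.903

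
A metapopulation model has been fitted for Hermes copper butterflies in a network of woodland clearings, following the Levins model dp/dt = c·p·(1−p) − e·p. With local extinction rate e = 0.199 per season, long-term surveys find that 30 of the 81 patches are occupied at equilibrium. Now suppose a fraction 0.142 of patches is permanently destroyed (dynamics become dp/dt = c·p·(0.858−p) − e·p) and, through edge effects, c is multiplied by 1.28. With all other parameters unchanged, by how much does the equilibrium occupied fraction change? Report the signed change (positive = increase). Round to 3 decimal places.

Observed p* = 30/81 = 0.37037.
Balance c(1−p*) = e gives c = e/(1 − 0.37037) = 0.199/0.62963 = 0.31606.
New p* = 0.858 − e/c = 0.858 − 0.19900/0.40456 = 0.36611.
Δp* = 0.36611 − 0.37037 = -0.00426.

-0.004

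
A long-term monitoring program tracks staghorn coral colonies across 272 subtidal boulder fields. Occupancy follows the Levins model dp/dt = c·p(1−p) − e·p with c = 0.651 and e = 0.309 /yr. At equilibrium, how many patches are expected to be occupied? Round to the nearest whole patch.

p* = 1 − e/c = 1 − 0.309/0.651 = 0.5253.
Expected occupied patches = N × p* = 272 × 0.5253 = 142.89 ≈ 143.

143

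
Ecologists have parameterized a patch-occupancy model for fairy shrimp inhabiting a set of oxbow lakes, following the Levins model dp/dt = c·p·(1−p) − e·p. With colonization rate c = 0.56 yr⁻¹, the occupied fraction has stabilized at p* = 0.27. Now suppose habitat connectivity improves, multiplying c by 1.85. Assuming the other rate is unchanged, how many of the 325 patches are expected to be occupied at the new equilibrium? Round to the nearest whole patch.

197

Balance c(1−p*) = e gives e = 0.56×(1 − 0.27000) = 0.40880.
New p* = 1 − e/c = 1 − 0.40880/1.03600 = 0.60541.
Expected occupied = 325 × 0.60541 = 196.76 ≈ 197.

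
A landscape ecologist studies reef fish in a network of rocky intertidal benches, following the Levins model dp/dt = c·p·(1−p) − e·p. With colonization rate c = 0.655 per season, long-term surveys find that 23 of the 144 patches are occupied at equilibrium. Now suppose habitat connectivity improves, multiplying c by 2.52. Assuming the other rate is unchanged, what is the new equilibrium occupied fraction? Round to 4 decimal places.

Observed p* = 23/144 = 0.15972.
Balance c(1−p*) = e gives e = 0.655×(1 − 0.15972) = 0.55038.
New p* = 1 − e/c = 1 − 0.55038/1.65060 = 0.66656.

0.6666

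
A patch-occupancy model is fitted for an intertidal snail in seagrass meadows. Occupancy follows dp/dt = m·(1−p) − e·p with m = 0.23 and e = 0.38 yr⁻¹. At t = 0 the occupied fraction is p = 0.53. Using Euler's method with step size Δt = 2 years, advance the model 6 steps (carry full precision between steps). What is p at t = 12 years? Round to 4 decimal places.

Update rule: p ← p + [m·(1−p) − e·p]·Δt with Δt = 2.
step 1: Δp = -0.18660, p = 0.34340
step 2: Δp = +0.04105, p = 0.38445
step 3: Δp = -0.00903, p = 0.37542
step 4: Δp = +0.00199, p = 0.37741
step 5: Δp = -0.00044, p = 0.37697
step 6: Δp = +0.00010, p = 0.37707

0.3771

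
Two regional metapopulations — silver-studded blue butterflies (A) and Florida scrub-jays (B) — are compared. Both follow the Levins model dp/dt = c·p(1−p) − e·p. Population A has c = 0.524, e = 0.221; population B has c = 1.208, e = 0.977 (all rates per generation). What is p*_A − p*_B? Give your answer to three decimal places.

0.387

A: p*_A = 1 − 0.221/0.524 = 0.5782.
B: p*_B = 1 − 0.977/1.208 = 0.1912.
p*_A − p*_B = 0.5782 − 0.1912 = 0.3870.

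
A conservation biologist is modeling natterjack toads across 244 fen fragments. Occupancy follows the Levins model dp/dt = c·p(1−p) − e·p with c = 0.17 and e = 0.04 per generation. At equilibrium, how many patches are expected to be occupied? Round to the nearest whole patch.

p* = 1 − e/c = 1 − 0.04/0.17 = 0.7647.
Expected occupied patches = N × p* = 244 × 0.7647 = 186.59 ≈ 187.

187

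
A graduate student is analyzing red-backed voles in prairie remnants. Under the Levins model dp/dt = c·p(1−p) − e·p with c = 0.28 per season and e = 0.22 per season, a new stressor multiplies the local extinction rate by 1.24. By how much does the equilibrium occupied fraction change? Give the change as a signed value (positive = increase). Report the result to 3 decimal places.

Before: p* = 1 − 0.22/0.28 = 0.2143.
After the change, c = 0.28, e = 0.2728, so p* = 1 − 0.2728/0.28 = 0.0257.
Δp* = 0.0257 − 0.2143 = -0.1886.

-0.189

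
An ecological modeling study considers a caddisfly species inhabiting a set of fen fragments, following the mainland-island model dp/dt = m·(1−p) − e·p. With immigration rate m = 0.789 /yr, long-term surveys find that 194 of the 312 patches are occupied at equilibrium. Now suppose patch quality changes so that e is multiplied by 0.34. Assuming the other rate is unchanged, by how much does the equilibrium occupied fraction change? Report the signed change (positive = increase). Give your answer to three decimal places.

Observed p* = 194/312 = 0.62179.
Balance m(1−p*) = e·p* gives e = m(1−p*)/p* = 0.789×0.37821/0.62179 = 0.47992.
New p* = m/(m+e) = 0.78900/(0.78900+0.16317) = 0.82863.
Δp* = 0.82863 − 0.62179 = +0.20684.

0.207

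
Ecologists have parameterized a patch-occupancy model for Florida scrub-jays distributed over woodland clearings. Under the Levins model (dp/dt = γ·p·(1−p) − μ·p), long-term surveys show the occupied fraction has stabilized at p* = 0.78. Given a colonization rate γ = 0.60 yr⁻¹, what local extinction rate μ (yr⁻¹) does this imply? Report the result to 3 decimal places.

0.132

At equilibrium γ(1−p*) = μ.
μ = 0.60 × (1 − 0.78) = 0.60 × 0.2200 = 0.1320.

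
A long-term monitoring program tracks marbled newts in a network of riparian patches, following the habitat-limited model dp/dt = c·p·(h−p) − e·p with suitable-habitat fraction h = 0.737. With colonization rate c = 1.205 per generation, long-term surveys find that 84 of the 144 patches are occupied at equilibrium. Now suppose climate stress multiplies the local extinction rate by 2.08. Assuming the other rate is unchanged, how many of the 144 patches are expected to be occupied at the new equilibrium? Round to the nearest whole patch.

60

Observed p* = 84/144 = 0.58333.
Balance c(h−p*) = e gives e = 1.205×(0.737 − 0.58333) = 0.18517.
New p* = 0.737 − e/c = 0.737 − 0.38515/1.20500 = 0.41737.
Expected occupied = 144 × 0.41737 = 60.10 ≈ 60.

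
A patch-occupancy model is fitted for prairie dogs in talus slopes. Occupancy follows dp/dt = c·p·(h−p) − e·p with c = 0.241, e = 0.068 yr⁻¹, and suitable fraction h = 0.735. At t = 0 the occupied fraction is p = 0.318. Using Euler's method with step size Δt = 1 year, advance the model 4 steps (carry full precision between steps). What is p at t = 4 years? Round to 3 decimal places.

Update rule: p ← p + [c·p·(h−p) − e·p]·Δt with Δt = 1.
  1  |  dp/dt·Δt = +0.010334  |  p_1 = 0.328334
  2  |  dp/dt·Δt = +0.009852  |  p_2 = 0.338186
  3  |  dp/dt·Δt = +0.009345  |  p_3 = 0.347531
  4  |  dp/dt·Δt = +0.008820  |  p_4 = 0.356351

0.356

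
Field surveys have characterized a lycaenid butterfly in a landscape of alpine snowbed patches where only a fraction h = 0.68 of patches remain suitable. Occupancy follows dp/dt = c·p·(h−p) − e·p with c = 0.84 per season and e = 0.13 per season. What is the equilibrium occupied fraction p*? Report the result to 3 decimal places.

0.525

Setting dp/dt = 0 and dividing by p* gives c·(h−p*) = e.
So p* = h − e/c = 0.68 − 0.13/0.84 = 0.68 − 0.1548 = 0.5252.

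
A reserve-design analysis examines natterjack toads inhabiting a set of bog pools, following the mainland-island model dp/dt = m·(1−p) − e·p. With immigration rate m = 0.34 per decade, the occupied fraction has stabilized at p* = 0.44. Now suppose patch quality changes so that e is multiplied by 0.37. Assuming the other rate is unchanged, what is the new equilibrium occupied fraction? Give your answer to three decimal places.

Balance m(1−p*) = e·p* gives e = m(1−p*)/p* = 0.34×0.56000/0.44000 = 0.43273.
New p* = m/(m+e) = 0.34000/(0.34000+0.16011) = 0.67985.

0.680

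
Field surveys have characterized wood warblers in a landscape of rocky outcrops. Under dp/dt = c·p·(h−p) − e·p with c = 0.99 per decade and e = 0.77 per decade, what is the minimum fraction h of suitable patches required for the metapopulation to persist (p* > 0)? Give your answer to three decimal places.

0.778

p* = h − e/c is positive only when h > e/c.
h_min = e/c = 0.77/0.99 = 0.7778.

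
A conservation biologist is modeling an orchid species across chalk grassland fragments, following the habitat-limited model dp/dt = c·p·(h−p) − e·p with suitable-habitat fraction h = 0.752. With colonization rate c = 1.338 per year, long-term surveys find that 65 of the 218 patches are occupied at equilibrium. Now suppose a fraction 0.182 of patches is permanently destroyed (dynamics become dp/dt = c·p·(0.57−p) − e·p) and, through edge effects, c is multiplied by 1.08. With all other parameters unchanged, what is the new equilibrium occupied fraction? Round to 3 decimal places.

0.150

Observed p* = 65/218 = 0.29817.
Balance c(h−p*) = e gives e = 1.338×(0.752 − 0.29817) = 0.60722.
New p* = 0.57 − e/c = 0.57 − 0.60722/1.44504 = 0.14979.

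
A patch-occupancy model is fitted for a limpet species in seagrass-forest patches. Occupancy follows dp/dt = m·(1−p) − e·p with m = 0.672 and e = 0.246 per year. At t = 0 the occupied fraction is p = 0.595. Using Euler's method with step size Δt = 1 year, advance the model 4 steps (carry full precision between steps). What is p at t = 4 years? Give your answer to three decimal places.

0.732

Update rule: p ← p + [m·(1−p) − e·p]·Δt with Δt = 1.
p: 0.59500 → 0.72079  (Δp = +0.12579)
p: 0.72079 → 0.73110  (Δp = +0.01031)
p: 0.73110 → 0.73195  (Δp = +0.00085)
p: 0.73195 → 0.73202  (Δp = +0.00007)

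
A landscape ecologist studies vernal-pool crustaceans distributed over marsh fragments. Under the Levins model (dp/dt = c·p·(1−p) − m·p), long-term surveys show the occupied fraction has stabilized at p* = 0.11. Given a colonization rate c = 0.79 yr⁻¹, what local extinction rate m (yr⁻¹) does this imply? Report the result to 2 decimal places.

At equilibrium c(1−p*) = m.
m = 0.79 × (1 − 0.11) = 0.79 × 0.8900 = 0.7031.

0.70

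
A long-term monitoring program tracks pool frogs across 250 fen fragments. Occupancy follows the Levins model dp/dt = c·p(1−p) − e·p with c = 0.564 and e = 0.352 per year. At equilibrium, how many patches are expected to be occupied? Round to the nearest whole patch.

p* = 1 − e/c = 1 − 0.352/0.564 = 0.3759.
Expected occupied patches = N × p* = 250 × 0.3759 = 93.97 ≈ 94.

94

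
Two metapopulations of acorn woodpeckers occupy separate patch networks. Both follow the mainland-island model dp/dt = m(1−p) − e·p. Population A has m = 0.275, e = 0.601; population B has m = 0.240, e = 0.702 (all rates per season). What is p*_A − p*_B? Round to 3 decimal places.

0.059

A: p*_A = m/(m+e) = 0.275/0.8760 = 0.3139.
B: p*_B = 0.240/0.9420 = 0.2548.
p*_A − p*_B = 0.3139 − 0.2548 = 0.0591.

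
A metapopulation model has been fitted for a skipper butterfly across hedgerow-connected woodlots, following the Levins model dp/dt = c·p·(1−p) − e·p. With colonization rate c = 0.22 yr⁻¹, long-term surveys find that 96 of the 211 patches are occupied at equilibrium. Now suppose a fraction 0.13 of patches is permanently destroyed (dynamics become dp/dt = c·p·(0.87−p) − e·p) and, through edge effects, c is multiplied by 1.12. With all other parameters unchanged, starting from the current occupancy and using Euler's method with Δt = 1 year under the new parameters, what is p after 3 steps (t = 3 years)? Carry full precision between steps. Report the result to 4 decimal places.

Observed p* = 96/211 = 0.45498.
Balance c(1−p*) = e gives e = 0.22×(1 − 0.45498) = 0.11991.
Starting from p₀ = 0.45498; update p ← p + (dp/dt)·Δt with the new parameters.
t = 1: p = 0.45498 + (-0.00803) = 0.44695
t = 2: p = 0.44695 + (-0.00700) = 0.43995
t = 3: p = 0.43995 + (-0.00613) = 0.43381

0.4338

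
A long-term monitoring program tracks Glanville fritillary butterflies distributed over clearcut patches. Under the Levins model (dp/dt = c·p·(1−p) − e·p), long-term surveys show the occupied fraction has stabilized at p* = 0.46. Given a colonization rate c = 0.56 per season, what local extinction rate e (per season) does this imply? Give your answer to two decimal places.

At equilibrium c(1−p*) = e.
e = 0.56 × (1 − 0.46) = 0.56 × 0.5400 = 0.3024.

0.30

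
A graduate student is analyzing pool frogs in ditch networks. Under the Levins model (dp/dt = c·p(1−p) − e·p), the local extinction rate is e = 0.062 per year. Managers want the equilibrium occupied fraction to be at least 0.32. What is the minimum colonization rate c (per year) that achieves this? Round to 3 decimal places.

p* = 1 − e/c ≥ 0.32 requires e/c ≤ 0.6800, i.e. c ≥ e/0.6800.
c_min = 0.062/0.6800 = 0.0912.

0.091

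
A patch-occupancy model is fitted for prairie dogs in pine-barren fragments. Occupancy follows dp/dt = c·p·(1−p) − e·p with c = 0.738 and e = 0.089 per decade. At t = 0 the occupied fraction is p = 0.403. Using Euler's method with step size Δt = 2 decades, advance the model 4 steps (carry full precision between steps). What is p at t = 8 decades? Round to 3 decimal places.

Update rule: p ← p + [c·p·(1−p) − e·p]·Δt with Δt = 2.
  1  |  dp/dt·Δt = +0.283378  |  p_1 = 0.686378
  2  |  dp/dt·Δt = +0.195553  |  p_2 = 0.881931
  3  |  dp/dt·Δt = -0.003290  |  p_3 = 0.878641
  4  |  dp/dt·Δt = +0.000989  |  p_4 = 0.879630

0.880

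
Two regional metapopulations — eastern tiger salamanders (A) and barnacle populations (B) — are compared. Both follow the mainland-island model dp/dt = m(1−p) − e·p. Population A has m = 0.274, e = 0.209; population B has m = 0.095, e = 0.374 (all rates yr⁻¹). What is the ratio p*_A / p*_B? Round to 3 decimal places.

2.801

A: p*_A = m/(m+e) = 0.274/0.4830 = 0.5673.
B: p*_B = 0.095/0.4690 = 0.2026.
p*_A / p*_B = 0.5673/0.2026 = 2.8006.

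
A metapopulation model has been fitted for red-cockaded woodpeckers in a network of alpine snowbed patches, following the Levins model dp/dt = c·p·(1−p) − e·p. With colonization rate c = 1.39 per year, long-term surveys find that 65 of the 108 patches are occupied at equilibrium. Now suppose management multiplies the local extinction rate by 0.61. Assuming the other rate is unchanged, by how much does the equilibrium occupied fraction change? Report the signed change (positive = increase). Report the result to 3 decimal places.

Observed p* = 65/108 = 0.60185.
Balance c(1−p*) = e gives e = 1.39×(1 − 0.60185) = 0.55343.
New p* = 1 − e/c = 1 − 0.33759/1.39000 = 0.75713.
Δp* = 0.75713 − 0.60185 = +0.15528.

0.155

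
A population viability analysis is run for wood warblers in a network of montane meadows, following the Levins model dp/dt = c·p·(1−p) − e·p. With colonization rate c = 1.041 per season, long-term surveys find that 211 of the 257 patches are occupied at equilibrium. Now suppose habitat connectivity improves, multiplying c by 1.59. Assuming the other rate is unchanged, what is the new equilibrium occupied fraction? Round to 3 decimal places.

0.887

Observed p* = 211/257 = 0.82101.
Balance c(1−p*) = e gives e = 1.041×(1 − 0.82101) = 0.18633.
New p* = 1 − e/c = 1 − 0.18633/1.65519 = 0.88743.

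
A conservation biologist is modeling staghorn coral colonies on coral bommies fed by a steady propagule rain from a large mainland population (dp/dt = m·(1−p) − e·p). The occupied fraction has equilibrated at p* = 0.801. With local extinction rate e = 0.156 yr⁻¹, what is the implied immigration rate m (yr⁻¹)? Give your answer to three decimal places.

0.628

At equilibrium m(1−p*) = e·p*, so m = e·p*/(1−p*).
m = 0.156 × 0.801 / 0.1990 = 0.1250/0.1990 = 0.6279.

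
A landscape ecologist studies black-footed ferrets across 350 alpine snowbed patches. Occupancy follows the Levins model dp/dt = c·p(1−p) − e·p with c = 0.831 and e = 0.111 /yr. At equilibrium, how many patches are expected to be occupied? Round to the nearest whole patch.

p* = 1 − e/c = 1 − 0.111/0.831 = 0.8664.
Expected occupied patches = N × p* = 350 × 0.8664 = 303.25 ≈ 303.

303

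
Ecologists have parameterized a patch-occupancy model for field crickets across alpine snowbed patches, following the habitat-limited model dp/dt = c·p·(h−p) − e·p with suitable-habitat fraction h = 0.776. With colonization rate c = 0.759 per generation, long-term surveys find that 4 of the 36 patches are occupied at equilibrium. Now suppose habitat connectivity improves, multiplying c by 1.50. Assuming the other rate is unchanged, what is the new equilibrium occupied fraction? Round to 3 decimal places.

Observed p* = 4/36 = 0.11111.
Balance c(h−p*) = e gives e = 0.759×(0.776 − 0.11111) = 0.50465.
New p* = 0.776 − e/c = 0.776 − 0.50465/1.13850 = 0.33274.

0.333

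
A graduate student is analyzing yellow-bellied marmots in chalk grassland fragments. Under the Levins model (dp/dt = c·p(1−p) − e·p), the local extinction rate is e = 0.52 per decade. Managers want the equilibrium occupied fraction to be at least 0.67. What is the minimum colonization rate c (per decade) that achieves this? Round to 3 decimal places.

1.576

p* = 1 − e/c ≥ 0.67 requires e/c ≤ 0.3300, i.e. c ≥ e/0.3300.
c_min = 0.52/0.3300 = 1.5758.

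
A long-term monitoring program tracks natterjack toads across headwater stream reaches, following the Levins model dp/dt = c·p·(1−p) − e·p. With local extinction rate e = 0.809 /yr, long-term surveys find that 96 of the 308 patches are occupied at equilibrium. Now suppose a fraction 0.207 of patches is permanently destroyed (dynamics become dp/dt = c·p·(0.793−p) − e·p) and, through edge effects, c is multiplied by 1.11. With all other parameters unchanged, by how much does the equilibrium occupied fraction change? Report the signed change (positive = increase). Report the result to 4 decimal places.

Observed p* = 96/308 = 0.31169.
Balance c(1−p*) = e gives c = e/(1 − 0.31169) = 0.809/0.68831 = 1.17534.
New p* = 0.793 − e/c = 0.793 − 0.80900/1.30463 = 0.17290.
Δp* = 0.17290 − 0.31169 = -0.13879.

-0.1388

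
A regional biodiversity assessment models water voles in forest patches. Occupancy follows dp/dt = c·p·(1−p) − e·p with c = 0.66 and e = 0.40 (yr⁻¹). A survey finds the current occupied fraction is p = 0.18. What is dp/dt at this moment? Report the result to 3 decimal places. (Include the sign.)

Colonization term: c·p·(1−p) = 0.66×0.18×0.8200 = 0.09742.
Extinction term: e·p = 0.07200.
dp/dt = 0.09742 − 0.07200 = 0.02542.

0.025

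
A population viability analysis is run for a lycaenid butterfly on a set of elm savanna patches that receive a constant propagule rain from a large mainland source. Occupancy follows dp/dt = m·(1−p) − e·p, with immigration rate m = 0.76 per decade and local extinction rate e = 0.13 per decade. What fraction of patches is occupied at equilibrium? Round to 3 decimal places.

Setting dp/dt = 0: m − m·p* = e·p*, so m = (m+e)·p*.
p* = m/(m+e) = 0.76/(0.76+0.13) = 0.76/0.8900 = 0.8539.

0.854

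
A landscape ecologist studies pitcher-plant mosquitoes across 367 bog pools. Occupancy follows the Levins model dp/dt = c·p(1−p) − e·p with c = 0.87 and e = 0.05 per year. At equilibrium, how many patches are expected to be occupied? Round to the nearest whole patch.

346

p* = 1 − e/c = 1 − 0.05/0.87 = 0.9425.
Expected occupied patches = N × p* = 367 × 0.9425 = 345.91 ≈ 346.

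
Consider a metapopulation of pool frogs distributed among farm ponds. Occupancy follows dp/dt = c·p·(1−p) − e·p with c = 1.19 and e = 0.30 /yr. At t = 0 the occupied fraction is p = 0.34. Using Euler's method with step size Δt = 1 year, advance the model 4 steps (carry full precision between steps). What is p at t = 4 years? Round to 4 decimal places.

0.7449

Update rule: p ← p + [c·p·(1−p) − e·p]·Δt with Δt = 1.
  1  |  dp/dt·Δt = +0.165036  |  p_1 = 0.505036
  2  |  dp/dt·Δt = +0.145959  |  p_2 = 0.650995
  3  |  dp/dt·Δt = +0.075070  |  p_3 = 0.726065
  4  |  dp/dt·Δt = +0.018865  |  p_4 = 0.744930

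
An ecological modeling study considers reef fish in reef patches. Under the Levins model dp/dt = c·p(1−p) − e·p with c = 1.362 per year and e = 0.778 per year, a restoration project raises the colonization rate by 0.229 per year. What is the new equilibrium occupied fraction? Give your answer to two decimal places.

0.51

Before: p* = 1 − 0.778/1.362 = 0.4288.
After the change, c = 1.591, e = 0.778, so p* = 1 − 0.778/1.591 = 0.5110.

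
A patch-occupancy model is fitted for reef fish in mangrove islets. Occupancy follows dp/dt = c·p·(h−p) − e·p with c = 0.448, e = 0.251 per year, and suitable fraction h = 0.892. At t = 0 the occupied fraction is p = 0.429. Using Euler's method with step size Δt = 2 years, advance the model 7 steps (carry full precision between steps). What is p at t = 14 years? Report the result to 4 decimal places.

0.3376

Update rule: p ← p + [c·p·(h−p) − e·p]·Δt with Δt = 2.
step 1: Δp = -0.03739, p = 0.39161
step 2: Δp = -0.02101, p = 0.37060
step 3: Δp = -0.01291, p = 0.35769
step 4: Δp = -0.00832, p = 0.34937
step 5: Δp = -0.00552, p = 0.34385
step 6: Δp = -0.00373, p = 0.34012
step 7: Δp = -0.00256, p = 0.33756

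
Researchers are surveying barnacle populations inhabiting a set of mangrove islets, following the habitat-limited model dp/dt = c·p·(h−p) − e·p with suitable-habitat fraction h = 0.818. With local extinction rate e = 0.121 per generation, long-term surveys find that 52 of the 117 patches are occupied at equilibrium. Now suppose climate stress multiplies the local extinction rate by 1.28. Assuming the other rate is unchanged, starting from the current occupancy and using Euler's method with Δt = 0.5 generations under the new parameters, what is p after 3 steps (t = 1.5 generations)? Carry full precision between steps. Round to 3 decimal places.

Observed p* = 52/117 = 0.44444.
Balance c(h−p*) = e gives c = e/(0.818 − 0.44444) = 0.121/0.37356 = 0.32391.
Starting from p₀ = 0.44444; update p ← p + (dp/dt)·Δt with the new parameters.
step 1: Δp = -0.00753, p = 0.43692
step 2: Δp = -0.00687, p = 0.43005
step 3: Δp = -0.00628, p = 0.42376

0.424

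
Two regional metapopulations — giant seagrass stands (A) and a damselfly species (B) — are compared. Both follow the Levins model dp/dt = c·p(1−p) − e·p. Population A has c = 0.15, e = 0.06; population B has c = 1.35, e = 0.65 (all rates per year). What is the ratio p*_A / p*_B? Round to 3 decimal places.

A: p*_A = 1 − 0.06/0.15 = 0.6000.
B: p*_B = 1 − 0.65/1.35 = 0.5185.
p*_A / p*_B = 0.6000/0.5185 = 1.1571.

1.157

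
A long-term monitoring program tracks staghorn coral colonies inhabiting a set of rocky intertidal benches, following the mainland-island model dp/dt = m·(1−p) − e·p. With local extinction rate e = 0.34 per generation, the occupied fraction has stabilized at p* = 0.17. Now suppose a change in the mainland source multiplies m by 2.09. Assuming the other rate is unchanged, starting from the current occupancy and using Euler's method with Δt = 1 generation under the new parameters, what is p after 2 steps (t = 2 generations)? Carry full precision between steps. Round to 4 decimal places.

0.2654

Balance m(1−p*) = e·p* gives m = e·p*/(1−p*) = 0.34×0.17000/0.83000 = 0.06964.
Starting from p₀ = 0.17000; update p ← p + (dp/dt)·Δt with the new parameters.
t = 1: p = 0.17000 + (+0.06300) = 0.23300
t = 2: p = 0.23300 + (+0.03241) = 0.26541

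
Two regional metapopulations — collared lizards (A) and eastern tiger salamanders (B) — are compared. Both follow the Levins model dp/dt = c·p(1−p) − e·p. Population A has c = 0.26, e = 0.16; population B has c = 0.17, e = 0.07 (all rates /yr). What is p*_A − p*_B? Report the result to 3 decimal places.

-0.204

A: p*_A = 1 − 0.16/0.26 = 0.3846.
B: p*_B = 1 − 0.07/0.17 = 0.5882.
p*_A − p*_B = 0.3846 − 0.5882 = -0.2036.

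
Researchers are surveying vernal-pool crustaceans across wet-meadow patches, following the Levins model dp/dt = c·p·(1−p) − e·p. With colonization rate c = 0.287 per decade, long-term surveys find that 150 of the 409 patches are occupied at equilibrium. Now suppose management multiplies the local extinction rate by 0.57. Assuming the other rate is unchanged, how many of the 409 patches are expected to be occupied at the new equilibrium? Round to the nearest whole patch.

261

Observed p* = 150/409 = 0.36675.
Balance c(1−p*) = e gives e = 0.287×(1 − 0.36675) = 0.18174.
New p* = 1 − e/c = 1 − 0.10359/0.28700 = 0.63906.
Expected occupied = 409 × 0.63906 = 261.38 ≈ 261.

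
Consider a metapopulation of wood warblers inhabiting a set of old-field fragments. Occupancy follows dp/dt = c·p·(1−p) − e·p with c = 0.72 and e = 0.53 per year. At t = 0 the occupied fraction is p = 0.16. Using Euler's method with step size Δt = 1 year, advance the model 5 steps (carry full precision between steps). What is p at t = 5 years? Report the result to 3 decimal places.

Update rule: p ← p + [c·p·(1−p) − e·p]·Δt with Δt = 1.
t = 1: p = 0.16000 + (+0.01197) = 0.17197
t = 2: p = 0.17197 + (+0.01138) = 0.18335
t = 3: p = 0.18335 + (+0.01063) = 0.19398
t = 4: p = 0.19398 + (+0.00976) = 0.20375
t = 5: p = 0.20375 + (+0.00882) = 0.21257

0.213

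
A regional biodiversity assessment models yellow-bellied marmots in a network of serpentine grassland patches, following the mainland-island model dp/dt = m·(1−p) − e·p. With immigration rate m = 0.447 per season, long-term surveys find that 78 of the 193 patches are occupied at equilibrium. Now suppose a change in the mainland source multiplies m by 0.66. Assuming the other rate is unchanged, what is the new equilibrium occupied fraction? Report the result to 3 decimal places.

0.309

Observed p* = 78/193 = 0.40415.
Balance m(1−p*) = e·p* gives e = m(1−p*)/p* = 0.447×0.59585/0.40415 = 0.65902.
New p* = m/(m+e) = 0.29502/(0.29502+0.65902) = 0.30923.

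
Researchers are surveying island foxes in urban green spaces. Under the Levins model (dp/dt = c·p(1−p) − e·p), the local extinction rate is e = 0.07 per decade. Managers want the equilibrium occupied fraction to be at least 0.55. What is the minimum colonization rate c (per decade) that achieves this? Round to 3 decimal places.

0.156

p* = 1 − e/c ≥ 0.55 requires e/c ≤ 0.4500, i.e. c ≥ e/0.4500.
c_min = 0.07/0.4500 = 0.1556.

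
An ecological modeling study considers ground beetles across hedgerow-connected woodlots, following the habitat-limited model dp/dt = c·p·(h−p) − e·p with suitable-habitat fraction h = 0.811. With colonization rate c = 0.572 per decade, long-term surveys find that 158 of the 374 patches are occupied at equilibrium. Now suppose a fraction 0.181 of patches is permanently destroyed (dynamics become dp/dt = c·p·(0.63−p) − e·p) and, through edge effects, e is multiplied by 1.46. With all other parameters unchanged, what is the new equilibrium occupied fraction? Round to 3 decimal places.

0.063

Observed p* = 158/374 = 0.42246.
Balance c(h−p*) = e gives e = 0.572×(0.811 − 0.42246) = 0.22224.
New p* = 0.63 − e/c = 0.63 − 0.32447/0.57200 = 0.06274.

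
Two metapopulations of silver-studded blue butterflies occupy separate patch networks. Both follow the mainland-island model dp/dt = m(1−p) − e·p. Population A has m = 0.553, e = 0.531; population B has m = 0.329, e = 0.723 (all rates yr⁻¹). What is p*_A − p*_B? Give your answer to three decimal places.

A: p*_A = m/(m+e) = 0.553/1.0840 = 0.5101.
B: p*_B = 0.329/1.0520 = 0.3127.
p*_A − p*_B = 0.5101 − 0.3127 = 0.1974.

0.197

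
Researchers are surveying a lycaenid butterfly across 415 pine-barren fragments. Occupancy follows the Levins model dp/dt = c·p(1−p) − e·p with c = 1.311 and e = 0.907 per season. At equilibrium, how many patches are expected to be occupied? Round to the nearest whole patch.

p* = 1 − e/c = 1 − 0.907/1.311 = 0.3082.
Expected occupied patches = N × p* = 415 × 0.3082 = 127.89 ≈ 128.

128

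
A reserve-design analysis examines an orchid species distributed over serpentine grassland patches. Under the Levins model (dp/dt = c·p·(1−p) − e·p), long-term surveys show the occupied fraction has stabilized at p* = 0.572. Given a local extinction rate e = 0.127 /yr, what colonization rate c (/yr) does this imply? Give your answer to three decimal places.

0.297

At equilibrium c(1−p*) = e, so c = e/(1−p*).
c = 0.127/(1 − 0.572) = 0.127/0.4280 = 0.2967.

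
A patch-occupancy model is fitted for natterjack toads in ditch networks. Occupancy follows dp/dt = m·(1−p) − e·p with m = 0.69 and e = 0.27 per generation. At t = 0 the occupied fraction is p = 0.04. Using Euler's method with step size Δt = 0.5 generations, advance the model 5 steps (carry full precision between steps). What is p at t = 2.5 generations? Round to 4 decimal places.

Update rule: p ← p + [m·(1−p) − e·p]·Δt with Δt = 0.5.
p: 0.04000 → 0.36580  (Δp = +0.32580)
p: 0.36580 → 0.53522  (Δp = +0.16942)
p: 0.53522 → 0.62331  (Δp = +0.08810)
p: 0.62331 → 0.66912  (Δp = +0.04581)
p: 0.66912 → 0.69294  (Δp = +0.02382)

0.6929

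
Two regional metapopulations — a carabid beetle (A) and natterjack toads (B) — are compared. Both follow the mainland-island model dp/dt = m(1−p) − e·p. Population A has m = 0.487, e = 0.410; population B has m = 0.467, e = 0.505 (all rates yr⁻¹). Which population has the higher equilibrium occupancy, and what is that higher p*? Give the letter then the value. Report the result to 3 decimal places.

A: p*_A = m/(m+e) = 0.487/0.8970 = 0.5429.
B: p*_B = 0.467/0.9720 = 0.4805.
A is higher at 0.5429.

A, 0.543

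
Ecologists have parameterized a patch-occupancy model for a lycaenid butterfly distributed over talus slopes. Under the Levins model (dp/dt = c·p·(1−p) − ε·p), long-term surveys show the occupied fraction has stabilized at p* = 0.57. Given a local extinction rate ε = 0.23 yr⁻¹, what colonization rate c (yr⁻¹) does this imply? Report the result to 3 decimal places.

At equilibrium c(1−p*) = ε, so c = ε/(1−p*).
c = 0.23/(1 − 0.57) = 0.23/0.4300 = 0.5349.

0.535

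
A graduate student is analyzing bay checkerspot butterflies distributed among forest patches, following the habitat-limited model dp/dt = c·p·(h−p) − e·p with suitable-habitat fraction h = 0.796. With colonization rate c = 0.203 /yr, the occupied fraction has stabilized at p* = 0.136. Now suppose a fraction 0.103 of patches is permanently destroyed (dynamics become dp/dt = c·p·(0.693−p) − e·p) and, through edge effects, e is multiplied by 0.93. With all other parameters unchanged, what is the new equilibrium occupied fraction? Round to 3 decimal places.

Balance c(h−p*) = e gives e = 0.203×(0.796 − 0.13600) = 0.13398.
New p* = 0.693 − e/c = 0.693 − 0.12460/0.20300 = 0.07921.

0.079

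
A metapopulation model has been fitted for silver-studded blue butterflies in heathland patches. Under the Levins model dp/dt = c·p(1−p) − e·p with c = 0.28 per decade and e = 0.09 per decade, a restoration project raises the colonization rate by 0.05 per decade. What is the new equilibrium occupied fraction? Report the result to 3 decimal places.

Before: p* = 1 − 0.09/0.28 = 0.6786.
After the change, c = 0.33, e = 0.09, so p* = 1 − 0.09/0.33 = 0.7273.

0.727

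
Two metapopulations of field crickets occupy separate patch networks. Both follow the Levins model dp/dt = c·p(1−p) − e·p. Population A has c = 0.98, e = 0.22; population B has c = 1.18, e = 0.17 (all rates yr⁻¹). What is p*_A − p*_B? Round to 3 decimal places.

A: p*_A = 1 − 0.22/0.98 = 0.7755.
B: p*_B = 1 − 0.17/1.18 = 0.8559.
p*_A − p*_B = 0.7755 − 0.8559 = -0.0804.

-0.080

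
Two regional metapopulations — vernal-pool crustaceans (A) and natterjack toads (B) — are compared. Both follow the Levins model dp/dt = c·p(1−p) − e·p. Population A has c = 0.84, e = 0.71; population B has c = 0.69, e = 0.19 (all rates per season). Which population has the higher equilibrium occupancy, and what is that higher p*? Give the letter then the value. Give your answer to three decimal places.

B, 0.725

A: p*_A = 1 − 0.71/0.84 = 0.1548.
B: p*_B = 1 − 0.19/0.69 = 0.7246.
B is higher at 0.7246.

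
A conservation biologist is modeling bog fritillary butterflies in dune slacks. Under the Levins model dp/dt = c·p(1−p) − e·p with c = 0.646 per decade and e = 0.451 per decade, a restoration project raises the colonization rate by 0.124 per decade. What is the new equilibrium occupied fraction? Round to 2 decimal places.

Before: p* = 1 − 0.451/0.646 = 0.3019.
After the change, c = 0.77, e = 0.451, so p* = 1 − 0.451/0.77 = 0.4143.

0.41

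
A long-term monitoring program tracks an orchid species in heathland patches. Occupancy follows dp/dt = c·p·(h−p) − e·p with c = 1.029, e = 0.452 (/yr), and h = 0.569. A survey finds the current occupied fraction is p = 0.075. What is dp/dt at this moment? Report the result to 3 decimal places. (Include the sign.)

0.004

Colonization term: c·p·(h−p) = 1.029×0.075×0.4940 = 0.03812.
Extinction term: e·p = 0.03390.
dp/dt = 0.03812 − 0.03390 = 0.00422.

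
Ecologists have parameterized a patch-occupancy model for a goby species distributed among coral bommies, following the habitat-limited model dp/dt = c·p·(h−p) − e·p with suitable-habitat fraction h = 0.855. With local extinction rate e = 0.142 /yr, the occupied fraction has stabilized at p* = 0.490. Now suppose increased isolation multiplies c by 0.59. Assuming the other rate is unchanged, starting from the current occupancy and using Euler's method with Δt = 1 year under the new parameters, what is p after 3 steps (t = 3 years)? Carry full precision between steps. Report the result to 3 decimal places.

0.417

Balance c(h−p*) = e gives c = e/(0.855 − 0.49000) = 0.142/0.36500 = 0.38904.
Starting from p₀ = 0.49000; update p ← p + (dp/dt)·Δt with the new parameters.
step 1: Δp = -0.02853, p = 0.46147
step 2: Δp = -0.02385, p = 0.43763
step 3: Δp = -0.02022, p = 0.41741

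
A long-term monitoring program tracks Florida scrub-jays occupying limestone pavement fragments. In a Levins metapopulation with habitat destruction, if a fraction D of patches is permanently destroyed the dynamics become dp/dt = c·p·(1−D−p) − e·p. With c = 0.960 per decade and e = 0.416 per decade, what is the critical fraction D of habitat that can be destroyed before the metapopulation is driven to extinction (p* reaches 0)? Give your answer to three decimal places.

The nontrivial equilibrium is p* = (1−D) − e/c; extinction occurs when this hits zero.
So D_crit = 1 − e/c = 1 − 0.416/0.960 = 1 − 0.4333 = 0.5667.
Note this equals the original equilibrium occupancy — the Levins extinction-debt result.

0.567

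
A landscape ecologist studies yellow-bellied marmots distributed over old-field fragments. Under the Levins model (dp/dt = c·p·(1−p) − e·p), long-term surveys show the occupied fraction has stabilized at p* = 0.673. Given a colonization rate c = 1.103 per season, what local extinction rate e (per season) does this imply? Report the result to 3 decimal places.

At equilibrium c(1−p*) = e.
e = 1.103 × (1 − 0.673) = 1.103 × 0.3270 = 0.3607.

0.361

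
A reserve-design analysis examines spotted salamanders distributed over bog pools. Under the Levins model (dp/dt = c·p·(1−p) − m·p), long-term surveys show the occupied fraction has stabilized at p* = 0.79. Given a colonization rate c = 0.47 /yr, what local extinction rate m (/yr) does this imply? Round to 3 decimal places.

At equilibrium c(1−p*) = m.
m = 0.47 × (1 − 0.79) = 0.47 × 0.2100 = 0.0987.

0.099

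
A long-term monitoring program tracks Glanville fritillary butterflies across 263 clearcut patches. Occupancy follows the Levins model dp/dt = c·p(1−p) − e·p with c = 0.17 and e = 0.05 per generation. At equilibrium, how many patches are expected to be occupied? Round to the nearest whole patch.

p* = 1 − e/c = 1 − 0.05/0.17 = 0.7059.
Expected occupied patches = N × p* = 263 × 0.7059 = 185.65 ≈ 186.

186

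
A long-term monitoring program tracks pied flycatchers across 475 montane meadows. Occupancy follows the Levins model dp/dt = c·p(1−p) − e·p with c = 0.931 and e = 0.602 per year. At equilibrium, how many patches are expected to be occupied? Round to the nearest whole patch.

168

p* = 1 − e/c = 1 − 0.602/0.931 = 0.3534.
Expected occupied patches = N × p* = 475 × 0.3534 = 167.86 ≈ 168.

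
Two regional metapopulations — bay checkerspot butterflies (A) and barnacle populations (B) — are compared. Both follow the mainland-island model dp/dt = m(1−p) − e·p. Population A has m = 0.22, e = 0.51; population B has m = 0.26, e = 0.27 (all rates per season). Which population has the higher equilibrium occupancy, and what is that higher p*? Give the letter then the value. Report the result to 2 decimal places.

B, 0.49

A: p*_A = m/(m+e) = 0.22/0.7300 = 0.3014.
B: p*_B = 0.26/0.5300 = 0.4906.
B is higher at 0.4906.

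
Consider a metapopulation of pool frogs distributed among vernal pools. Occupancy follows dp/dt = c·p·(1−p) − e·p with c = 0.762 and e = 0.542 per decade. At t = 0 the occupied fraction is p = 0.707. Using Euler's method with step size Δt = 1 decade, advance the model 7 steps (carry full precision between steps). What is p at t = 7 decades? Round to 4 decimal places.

0.3136

Update rule: p ← p + [c·p·(1−p) − e·p]·Δt with Δt = 1.
  1  |  dp/dt·Δt = -0.225345  |  p_1 = 0.481655
  2  |  dp/dt·Δt = -0.070813  |  p_2 = 0.410842
  3  |  dp/dt·Δt = -0.038233  |  p_3 = 0.372608
  4  |  dp/dt·Δt = -0.023820  |  p_4 = 0.348788
  5  |  dp/dt·Δt = -0.015966  |  p_5 = 0.332822
  6  |  dp/dt·Δt = -0.011186  |  p_6 = 0.321636
  7  |  dp/dt·Δt = -0.008069  |  p_7 = 0.313567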